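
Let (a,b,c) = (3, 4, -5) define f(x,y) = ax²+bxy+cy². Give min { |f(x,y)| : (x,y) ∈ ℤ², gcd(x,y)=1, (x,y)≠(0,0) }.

river: ρ → (-5,6,2)
river: ρ → (2,6,-5)
river: ρ → (-5,4,3)
river: ρ → (3,8,-1)
river: ρ → (-1,8,3)
river: ρ → (3,4,-5)
closes: descent 0, river 6
min |a| on river = 1

1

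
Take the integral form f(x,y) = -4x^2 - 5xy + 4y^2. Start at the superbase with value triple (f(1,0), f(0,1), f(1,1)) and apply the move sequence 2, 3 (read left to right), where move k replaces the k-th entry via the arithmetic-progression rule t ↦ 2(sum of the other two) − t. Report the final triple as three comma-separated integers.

start (-4,4,-5) = (f(1,0),f(0,1),f(1,1))
replace slot 2: 2·((-4)+(-5)) − 4 = -22 → (-4,-22,-5)
replace slot 3: 2·((-4)+(-22)) − (-5) = -47 → (-4,-22,-47)

-4,-22,-47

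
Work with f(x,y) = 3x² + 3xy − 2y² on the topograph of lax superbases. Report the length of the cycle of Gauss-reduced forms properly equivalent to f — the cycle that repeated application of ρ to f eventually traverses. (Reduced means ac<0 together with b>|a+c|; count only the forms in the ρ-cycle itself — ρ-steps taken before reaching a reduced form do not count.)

D = 33, ⌊√D⌋ = 5
river: ρ → (-2,5,1)
river: ρ → (1,5,-2)
river: ρ → (-2,3,3)
river: ρ → (3,3,-2)
ρ-cycle length = 4 (tail of 0 descent steps not counted)

4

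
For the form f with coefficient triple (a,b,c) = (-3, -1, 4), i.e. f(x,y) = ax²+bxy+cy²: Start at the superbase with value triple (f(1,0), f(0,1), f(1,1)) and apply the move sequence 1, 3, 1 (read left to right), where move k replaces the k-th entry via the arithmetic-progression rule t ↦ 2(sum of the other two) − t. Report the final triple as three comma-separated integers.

start (-3,4,0) = (f(1,0),f(0,1),f(1,1))
replace slot 1: 2·(4+0) − (-3) = 11 → (11,4,0)
replace slot 3: 2·(11+4) − 0 = 30 → (11,4,30)
replace slot 1: 2·(4+30) − 11 = 57 → (57,4,30)

57,4,30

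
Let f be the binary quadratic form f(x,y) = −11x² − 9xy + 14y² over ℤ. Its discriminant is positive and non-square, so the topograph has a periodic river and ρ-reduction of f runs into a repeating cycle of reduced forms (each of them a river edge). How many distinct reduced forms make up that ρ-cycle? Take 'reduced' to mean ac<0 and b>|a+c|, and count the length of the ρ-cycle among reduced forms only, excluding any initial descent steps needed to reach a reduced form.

D = 697, ⌊√D⌋ = 26
descent: ρ → (14,9,-11)  [lands on river]
river: ρ → (-11,13,12)
river: ρ → (12,11,-12)
river: ρ → (-12,13,11)
river: ρ → (11,9,-14)
river: ρ → (-14,19,6)
river: ρ → (6,17,-17)
river: ρ → (-17,17,6)
river: ρ → (6,19,-14)
river: ρ → (-14,9,11)
river: ρ → (11,13,-12)
river: ρ → (-12,11,12)
river: ρ → (12,13,-11)
river: ρ → (-11,9,14)
river: ρ → (14,19,-6)
river: ρ → (-6,17,17)
river: ρ → (17,17,-6)
river: ρ → (-6,19,14)
ρ-cycle length = 18 (tail of 1 descent step not counted)

18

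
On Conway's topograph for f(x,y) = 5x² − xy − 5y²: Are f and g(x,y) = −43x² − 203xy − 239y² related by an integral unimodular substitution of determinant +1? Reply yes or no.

D₁ = 101, D₂ = 101
river cycle of f (length 6): (-5, 1, 5), (5, 9, -1), (-1, 9, 5), (5, 1, -5), (-5, 9, 1), (1, 9, -5)
river cycle of g (length 6): (-5, 1, 5), (5, 9, -1), (-1, 9, 5), (5, 1, -5), (-5, 9, 1), (1, 9, -5)
cycles coincide ⇒ equivalent

yes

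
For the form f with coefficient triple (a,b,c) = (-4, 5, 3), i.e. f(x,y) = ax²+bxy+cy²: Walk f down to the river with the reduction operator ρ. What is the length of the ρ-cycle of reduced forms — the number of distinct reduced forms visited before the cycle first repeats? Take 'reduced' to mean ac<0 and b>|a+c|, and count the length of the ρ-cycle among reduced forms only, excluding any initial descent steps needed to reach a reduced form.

D = 73, ⌊√D⌋ = 8
river: ρ → (3,7,-2)
river: ρ → (-2,5,6)
river: ρ → (6,7,-1)
river: ρ → (-1,7,6)
river: ρ → (6,5,-2)
river: ρ → (-2,7,3)
river: ρ → (3,5,-4)
river: ρ → (-4,3,4)
river: ρ → (4,5,-3)
river: ρ → (-3,7,2)
river: ρ → (2,5,-6)
river: ρ → (-6,7,1)
river: ρ → (1,7,-6)
river: ρ → (-6,5,2)
river: ρ → (2,7,-3)
river: ρ → (-3,5,4)
river: ρ → (4,3,-4)
river: ρ → (-4,5,3)
ρ-cycle length = 18 (tail of 0 descent steps not counted)

18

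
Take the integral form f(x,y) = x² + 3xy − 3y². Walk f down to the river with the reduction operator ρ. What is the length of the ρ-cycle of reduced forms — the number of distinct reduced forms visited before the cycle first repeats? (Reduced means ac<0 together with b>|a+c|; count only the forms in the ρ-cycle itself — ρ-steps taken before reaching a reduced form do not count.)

D = 21, ⌊√D⌋ = 4
river: ρ → (-3,3,1)
river: ρ → (1,3,-3)
ρ-cycle length = 2 (tail of 0 descent steps not counted)

2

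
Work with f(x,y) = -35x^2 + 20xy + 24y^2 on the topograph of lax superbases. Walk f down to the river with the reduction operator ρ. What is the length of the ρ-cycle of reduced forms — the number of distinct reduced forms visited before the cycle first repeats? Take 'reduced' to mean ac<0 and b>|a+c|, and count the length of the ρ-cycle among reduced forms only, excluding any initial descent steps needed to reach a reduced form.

D = 3760, ⌊√D⌋ = 61
river: ρ → (24,28,-31)
river: ρ → (-31,34,21)
river: ρ → (21,50,-15)
river: ρ → (-15,40,36)
river: ρ → (36,32,-19)
river: ρ → (-19,44,24)
river: ρ → (24,52,-11)
river: ρ → (-11,58,9)
river: ρ → (9,50,-35)
river: ρ → (-35,20,24)
ρ-cycle length = 10 (tail of 0 descent steps not counted)

10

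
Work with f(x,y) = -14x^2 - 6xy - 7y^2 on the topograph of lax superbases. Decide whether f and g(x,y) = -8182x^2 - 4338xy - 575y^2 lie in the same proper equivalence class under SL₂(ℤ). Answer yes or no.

D₁ = -356, D₂ = -356
f is negative-definite; reduce −f:
−f: flip: (14,6,7)→(7,-6,14)
−f: reduced (well bottom): (7,-6,14) with a≤c, −a<b≤a
flip sign back: reduced form of f is (-7,6,-14)
g is negative-definite; reduce −g:
−g: flip: (8182,4338,575)→(575,-4338,8182)
−g: translate: b→262 (≡-4338 mod 1150), so (575,-4338,8182)→(575,262,30)
−g: flip: (575,262,30)→(30,-262,575)
−g: translate: b→-22 (≡-262 mod 60), so (30,-262,575)→(30,-22,7)
−g: flip: (30,-22,7)→(7,22,30)
−g: translate: b→-6 (≡22 mod 14), so (7,22,30)→(7,-6,14)
−g: reduced (well bottom): (7,-6,14) with a≤c, −a<b≤a
flip sign back: reduced form of g is (-7,6,-14)
reduced forms (-7, 6, -14) vs (-7, 6, -14) ⇒ equivalent

yes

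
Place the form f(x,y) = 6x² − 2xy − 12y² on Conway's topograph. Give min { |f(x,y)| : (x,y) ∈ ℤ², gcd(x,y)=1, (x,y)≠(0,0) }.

descent: ρ → (-12,2,6)
descent: ρ → (6,10,-8)  [lands on river]
river: ρ → (-8,6,8)
river: ρ → (8,10,-6)
river: ρ → (-6,14,4)
river: ρ → (4,10,-12)
river: ρ → (-12,14,2)
river: ρ → (2,14,-12)
river: ρ → (-12,10,4)
river: ρ → (4,14,-6)
river: ρ → (-6,10,8)
river: ρ → (8,6,-8)
river: ρ → (-8,10,6)
river: ρ → (6,14,-4)
river: ρ → (-4,10,12)
river: ρ → (12,14,-2)
river: ρ → (-2,14,12)
river: ρ → (12,10,-4)
river: ρ → (-4,14,6)
closes: descent 2, river 18
min |a| on river = 2

2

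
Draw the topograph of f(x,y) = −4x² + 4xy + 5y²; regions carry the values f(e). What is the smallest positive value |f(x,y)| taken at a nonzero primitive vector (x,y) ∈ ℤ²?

river: ρ → (5,6,-3)
river: ρ → (-3,6,5)
river: ρ → (5,4,-4)
river: ρ → (-4,4,5)
closes: descent 0, river 4
min |a| on river = 3

3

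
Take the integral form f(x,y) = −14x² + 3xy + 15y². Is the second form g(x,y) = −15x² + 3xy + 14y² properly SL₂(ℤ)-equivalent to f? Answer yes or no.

D₁ = 849, D₂ = 849
river cycle of f (length 34): (15, 27, -2), (-2, 29, 1), (1, 29, -2), (-2, 27, 15), (15, 3, -14), (-14, 25, 4), (4, 23, -20), (-20, 17, 7), (7, 25, -8), (-8, 23, 10), … (24 more)
river cycle of g (length 34): (14, 25, -4), (-4, 23, 20), (20, 17, -7), (-7, 25, 8), (8, 23, -10), (-10, 17, 14), (14, 11, -13), (-13, 15, 12), (12, 9, -16), (-16, 23, 5), … (24 more)
cycles differ ⇒ inequivalent

no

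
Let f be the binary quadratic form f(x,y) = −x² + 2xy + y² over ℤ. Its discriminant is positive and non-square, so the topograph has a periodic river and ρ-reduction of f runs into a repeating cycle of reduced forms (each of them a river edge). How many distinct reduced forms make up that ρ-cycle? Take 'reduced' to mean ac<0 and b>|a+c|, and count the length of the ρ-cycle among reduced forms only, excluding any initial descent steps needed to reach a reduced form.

D = 8, ⌊√D⌋ = 2
river: ρ → (1,2,-1)
river: ρ → (-1,2,1)
ρ-cycle length = 2 (tail of 0 descent steps not counted)

2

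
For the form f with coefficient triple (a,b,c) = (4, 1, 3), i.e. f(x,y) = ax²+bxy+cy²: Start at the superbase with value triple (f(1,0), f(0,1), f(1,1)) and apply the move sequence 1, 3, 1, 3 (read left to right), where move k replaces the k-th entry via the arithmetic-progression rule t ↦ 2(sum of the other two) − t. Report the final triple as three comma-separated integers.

start (4,3,8) = (f(1,0),f(0,1),f(1,1))
replace slot 1: 2·(3+8) − 4 = 18 → (18,3,8)
replace slot 3: 2·(18+3) − 8 = 34 → (18,3,34)
replace slot 1: 2·(3+34) − 18 = 56 → (56,3,34)
replace slot 3: 2·(56+3) − 34 = 84 → (56,3,84)

56,3,84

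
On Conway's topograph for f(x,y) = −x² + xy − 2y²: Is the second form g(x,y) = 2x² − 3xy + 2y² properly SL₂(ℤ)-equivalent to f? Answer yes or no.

D₁ = -7, D₂ = -7
f is negative-definite; reduce −f:
−f: translate: b→1 (≡-1 mod 2), so (1,-1,2)→(1,1,2)
−f: reduced (well bottom): (1,1,2) with a≤c, −a<b≤a
flip sign back: reduced form of f is (-1,-1,-2)
g: translate: b→1 (≡-3 mod 4), so (2,-3,2)→(2,1,1)
g: flip: (2,1,1)→(1,-1,2)
g: translate: b→1 (≡-1 mod 2), so (1,-1,2)→(1,1,2)
g: reduced (well bottom): (1,1,2) with a≤c, −a<b≤a
reduced forms (-1, -1, -2) vs (1, 1, 2) ⇒ inequivalent

no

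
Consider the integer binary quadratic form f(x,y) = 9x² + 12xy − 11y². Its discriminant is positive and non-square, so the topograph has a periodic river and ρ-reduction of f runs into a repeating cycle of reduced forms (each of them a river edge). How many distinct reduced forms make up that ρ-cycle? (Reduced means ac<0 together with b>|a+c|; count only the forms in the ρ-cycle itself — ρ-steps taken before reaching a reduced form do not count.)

D = 540, ⌊√D⌋ = 23
river: ρ → (-11,10,10)
river: ρ → (10,10,-11)
river: ρ → (-11,12,9)
river: ρ → (9,6,-14)
river: ρ → (-14,22,1)
river: ρ → (1,22,-14)
river: ρ → (-14,6,9)
river: ρ → (9,12,-11)
ρ-cycle length = 8 (tail of 0 descent steps not counted)

8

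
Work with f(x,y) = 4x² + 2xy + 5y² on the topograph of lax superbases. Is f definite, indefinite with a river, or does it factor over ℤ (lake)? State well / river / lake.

D = b²−4ac = 2² − 4·4·5 = -76
D < 0 ⇒ definite ⇒ every region one sign ⇒ single well

well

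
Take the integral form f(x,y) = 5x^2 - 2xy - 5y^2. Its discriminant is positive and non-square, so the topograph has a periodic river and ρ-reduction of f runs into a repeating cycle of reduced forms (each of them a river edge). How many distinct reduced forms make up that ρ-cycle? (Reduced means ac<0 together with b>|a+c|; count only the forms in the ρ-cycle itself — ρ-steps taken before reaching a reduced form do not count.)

D = 104, ⌊√D⌋ = 10
descent: ρ → (-5,2,5)  [lands on river]
river: ρ → (5,8,-2)
river: ρ → (-2,8,5)
river: ρ → (5,2,-5)
river: ρ → (-5,8,2)
river: ρ → (2,8,-5)
ρ-cycle length = 6 (tail of 1 descent step not counted)

6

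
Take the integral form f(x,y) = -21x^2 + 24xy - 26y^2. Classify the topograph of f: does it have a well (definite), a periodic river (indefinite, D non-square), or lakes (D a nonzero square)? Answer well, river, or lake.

D = b²−4ac = 24² − 4·(-21)·(-26) = -1608
D < 0 ⇒ definite ⇒ every region one sign ⇒ single well

well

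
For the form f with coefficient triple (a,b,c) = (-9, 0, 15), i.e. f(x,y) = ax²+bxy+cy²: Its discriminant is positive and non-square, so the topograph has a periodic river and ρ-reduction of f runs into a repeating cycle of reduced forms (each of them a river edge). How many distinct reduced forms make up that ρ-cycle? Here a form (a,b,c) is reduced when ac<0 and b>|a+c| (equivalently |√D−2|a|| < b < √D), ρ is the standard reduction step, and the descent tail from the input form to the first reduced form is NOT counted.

D = 540, ⌊√D⌋ = 23
descent: ρ → (15,0,-9)
descent: ρ → (-9,18,6)  [lands on river]
river: ρ → (6,18,-9)
ρ-cycle length = 2 (tail of 2 descent steps not counted)

2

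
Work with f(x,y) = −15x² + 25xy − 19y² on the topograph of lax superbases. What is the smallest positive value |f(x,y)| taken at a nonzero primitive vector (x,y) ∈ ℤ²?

translate: b→5 (≡-25 mod 30), so (15,-25,19)→(15,5,9)
flip: (15,5,9)→(9,-5,15)
reduced (well bottom): (9,-5,15) with a≤c, −a<b≤a
well minimum |f| = |-9| = 9 (negative-definite)

9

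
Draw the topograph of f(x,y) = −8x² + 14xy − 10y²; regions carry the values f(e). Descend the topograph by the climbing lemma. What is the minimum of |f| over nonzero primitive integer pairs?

translate: b→2 (≡-14 mod 16), so (8,-14,10)→(8,2,4)
flip: (8,2,4)→(4,-2,8)
reduced (well bottom): (4,-2,8) with a≤c, −a<b≤a
well minimum |f| = |-4| = 4 (negative-definite)

4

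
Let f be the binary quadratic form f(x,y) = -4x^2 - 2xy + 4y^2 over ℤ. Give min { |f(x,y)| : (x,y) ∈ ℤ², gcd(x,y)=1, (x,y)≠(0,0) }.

descent: ρ → (4,2,-4)  [lands on river]
river: ρ → (-4,6,2)
river: ρ → (2,6,-4)
river: ρ → (-4,2,4)
river: ρ → (4,6,-2)
river: ρ → (-2,6,4)
closes: descent 1, river 6
min |a| on river = 2

2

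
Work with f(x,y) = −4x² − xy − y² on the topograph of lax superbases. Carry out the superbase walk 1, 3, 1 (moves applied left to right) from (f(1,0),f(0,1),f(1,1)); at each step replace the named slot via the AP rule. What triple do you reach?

start (-4,-1,-6) = (f(1,0),f(0,1),f(1,1))
replace slot 1: 2·((-1)+(-6)) − (-4) = -10 → (-10,-1,-6)
replace slot 3: 2·((-10)+(-1)) − (-6) = -16 → (-10,-1,-16)
replace slot 1: 2·((-1)+(-16)) − (-10) = -24 → (-24,-1,-16)

-24,-1,-16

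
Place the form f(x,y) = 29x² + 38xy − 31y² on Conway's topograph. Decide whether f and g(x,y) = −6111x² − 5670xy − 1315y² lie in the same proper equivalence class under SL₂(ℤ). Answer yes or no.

D₁ = 5040, D₂ = 5040
river cycle of f (length 6): (-31, 24, 36), (36, 48, -19), (-19, 66, 9), (9, 60, -40), (-40, 20, 29), (29, 38, -31)
river cycle of g (length 6): (-31, 24, 36), (36, 48, -19), (-19, 66, 9), (9, 60, -40), (-40, 20, 29), (29, 38, -31)
cycles coincide ⇒ equivalent

yes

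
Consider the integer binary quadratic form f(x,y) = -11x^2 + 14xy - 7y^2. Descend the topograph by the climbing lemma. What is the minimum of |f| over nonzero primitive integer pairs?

translate: b→8 (≡-14 mod 22), so (11,-14,7)→(11,8,4)
flip: (11,8,4)→(4,-8,11)
translate: b→0 (≡-8 mod 8), so (4,-8,11)→(4,0,7)
reduced (well bottom): (4,0,7) with a≤c, −a<b≤a
well minimum |f| = |-4| = 4 (negative-definite)

4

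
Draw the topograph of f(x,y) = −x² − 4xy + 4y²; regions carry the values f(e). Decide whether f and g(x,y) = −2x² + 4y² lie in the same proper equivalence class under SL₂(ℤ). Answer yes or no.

D₁ = 32, D₂ = 32
river cycle of f (length 2): (4, 4, -1), (-1, 4, 4)
river cycle of g (length 2): (-2, 4, 2), (2, 4, -2)
cycles differ ⇒ inequivalent

no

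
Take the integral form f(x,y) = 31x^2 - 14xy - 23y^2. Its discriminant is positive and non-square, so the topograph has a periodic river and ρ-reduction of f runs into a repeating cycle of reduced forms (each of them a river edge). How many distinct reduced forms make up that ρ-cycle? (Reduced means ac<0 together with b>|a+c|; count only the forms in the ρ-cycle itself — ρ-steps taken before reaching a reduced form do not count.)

D = 3048, ⌊√D⌋ = 55
descent: ρ → (-23,14,31)  [lands on river]
river: ρ → (31,48,-6)
river: ρ → (-6,48,31)
river: ρ → (31,14,-23)
river: ρ → (-23,32,22)
river: ρ → (22,12,-33)
river: ρ → (-33,54,1)
river: ρ → (1,54,-33)
river: ρ → (-33,12,22)
river: ρ → (22,32,-23)
ρ-cycle length = 10 (tail of 1 descent step not counted)

10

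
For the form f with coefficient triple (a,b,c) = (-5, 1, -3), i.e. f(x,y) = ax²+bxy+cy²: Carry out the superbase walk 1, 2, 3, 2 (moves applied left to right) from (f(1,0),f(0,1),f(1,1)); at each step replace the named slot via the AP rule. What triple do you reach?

start (-5,-3,-7) = (f(1,0),f(0,1),f(1,1))
replace slot 1: 2·((-3)+(-7)) − (-5) = -15 → (-15,-3,-7)
replace slot 2: 2·((-15)+(-7)) − (-3) = -41 → (-15,-41,-7)
replace slot 3: 2·((-15)+(-41)) − (-7) = -105 → (-15,-41,-105)
replace slot 2: 2·((-15)+(-105)) − (-41) = -199 → (-15,-199,-105)

-15,-199,-105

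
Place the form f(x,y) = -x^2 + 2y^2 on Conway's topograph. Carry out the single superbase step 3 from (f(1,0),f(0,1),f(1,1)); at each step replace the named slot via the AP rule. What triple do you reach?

start (-1,2,1) = (f(1,0),f(0,1),f(1,1))
replace slot 3: 2·((-1)+2) − 1 = 1 → (-1,2,1)

-1,2,1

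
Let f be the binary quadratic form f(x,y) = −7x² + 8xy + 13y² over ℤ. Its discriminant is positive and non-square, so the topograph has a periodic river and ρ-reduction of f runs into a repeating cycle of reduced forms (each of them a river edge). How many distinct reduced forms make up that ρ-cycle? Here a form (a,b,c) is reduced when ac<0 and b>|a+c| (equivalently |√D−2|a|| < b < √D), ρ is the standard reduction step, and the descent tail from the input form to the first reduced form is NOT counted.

D = 428, ⌊√D⌋ = 20
river: ρ → (13,18,-2)
river: ρ → (-2,18,13)
river: ρ → (13,8,-7)
river: ρ → (-7,20,1)
river: ρ → (1,20,-7)
river: ρ → (-7,8,13)
ρ-cycle length = 6 (tail of 0 descent steps not counted)

6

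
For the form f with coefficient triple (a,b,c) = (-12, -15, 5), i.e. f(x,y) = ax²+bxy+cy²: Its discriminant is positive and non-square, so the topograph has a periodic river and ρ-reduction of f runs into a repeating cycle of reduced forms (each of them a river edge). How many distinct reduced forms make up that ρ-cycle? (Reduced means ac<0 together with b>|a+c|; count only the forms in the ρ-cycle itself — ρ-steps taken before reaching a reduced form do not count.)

D = 465, ⌊√D⌋ = 21
descent: ρ → (5,15,-12)  [lands on river]
river: ρ → (-12,9,8)
river: ρ → (8,7,-13)
river: ρ → (-13,19,2)
river: ρ → (2,21,-3)
river: ρ → (-3,21,2)
river: ρ → (2,19,-13)
river: ρ → (-13,7,8)
river: ρ → (8,9,-12)
river: ρ → (-12,15,5)
ρ-cycle length = 10 (tail of 1 descent step not counted)

10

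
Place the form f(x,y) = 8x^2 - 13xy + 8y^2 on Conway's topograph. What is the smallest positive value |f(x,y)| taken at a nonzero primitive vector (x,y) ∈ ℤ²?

translate: b→3 (≡-13 mod 16), so (8,-13,8)→(8,3,3)
flip: (8,3,3)→(3,-3,8)
translate: b→3 (≡-3 mod 6), so (3,-3,8)→(3,3,8)
reduced (well bottom): (3,3,8) with a≤c, −a<b≤a
well minimum = a = 3

3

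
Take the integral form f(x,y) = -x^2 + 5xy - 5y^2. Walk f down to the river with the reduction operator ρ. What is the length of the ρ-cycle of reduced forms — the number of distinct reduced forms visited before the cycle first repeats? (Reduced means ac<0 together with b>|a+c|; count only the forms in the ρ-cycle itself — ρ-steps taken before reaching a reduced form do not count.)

D = 5, ⌊√D⌋ = 2
descent: ρ → (-5,5,-1)
descent: ρ → (-1,1,1)  [lands on river]
river: ρ → (1,1,-1)
ρ-cycle length = 2 (tail of 2 descent steps not counted)

2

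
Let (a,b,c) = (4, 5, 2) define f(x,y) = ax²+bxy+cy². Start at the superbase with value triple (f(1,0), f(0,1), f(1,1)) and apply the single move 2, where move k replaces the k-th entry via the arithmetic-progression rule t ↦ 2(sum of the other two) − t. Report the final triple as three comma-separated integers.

start (4,2,11) = (f(1,0),f(0,1),f(1,1))
replace slot 2: 2·(4+11) − 2 = 28 → (4,28,11)

4,28,11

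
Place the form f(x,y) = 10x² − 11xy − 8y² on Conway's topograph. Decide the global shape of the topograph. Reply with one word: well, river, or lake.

D = b²−4ac = (-11)² − 4·10·(-8) = 441
D = 21² is a perfect square ⇒ form factors over ℤ ⇒ lakes

lake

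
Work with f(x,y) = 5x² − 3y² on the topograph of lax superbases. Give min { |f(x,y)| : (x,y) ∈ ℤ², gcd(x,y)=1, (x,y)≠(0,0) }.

descent: ρ → (-3,6,2)  [lands on river]
river: ρ → (2,6,-3)
closes: descent 1, river 2
min |a| on river = 2

2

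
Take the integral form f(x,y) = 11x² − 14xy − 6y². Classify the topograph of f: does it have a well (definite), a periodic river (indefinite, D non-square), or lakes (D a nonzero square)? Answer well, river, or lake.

D = b²−4ac = (-14)² − 4·11·(-6) = 460
D > 0 non-square ⇒ indefinite ⇒ periodic river

river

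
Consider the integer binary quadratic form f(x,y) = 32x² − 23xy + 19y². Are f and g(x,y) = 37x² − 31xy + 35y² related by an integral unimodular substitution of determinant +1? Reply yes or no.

D₁ = -1903, D₂ = -4219
discriminants differ ⇒ not SL₂(ℤ)-equivalent

no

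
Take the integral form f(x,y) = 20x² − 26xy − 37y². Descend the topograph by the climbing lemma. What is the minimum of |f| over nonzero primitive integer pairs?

descent: ρ → (-37,26,20)  [lands on river]
river: ρ → (20,54,-9)
river: ρ → (-9,54,20)
river: ρ → (20,26,-37)
river: ρ → (-37,48,9)
river: ρ → (9,60,-1)
river: ρ → (-1,60,9)
river: ρ → (9,48,-37)
closes: descent 1, river 8
min |a| on river = 1

1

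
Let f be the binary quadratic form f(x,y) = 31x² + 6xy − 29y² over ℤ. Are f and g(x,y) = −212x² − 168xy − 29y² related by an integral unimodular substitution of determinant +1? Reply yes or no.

D₁ = 3632, D₂ = 3632
river cycle of f (length 8): (-29, 52, 8), (8, 60, -1), (-1, 60, 8), (8, 52, -29), (-29, 6, 31), (31, 56, -4), (-4, 56, 31), (31, 6, -29)
river cycle of g (length 8): (-29, 52, 8), (8, 60, -1), (-1, 60, 8), (8, 52, -29), (-29, 6, 31), (31, 56, -4), (-4, 56, 31), (31, 6, -29)
cycles coincide ⇒ equivalent

yes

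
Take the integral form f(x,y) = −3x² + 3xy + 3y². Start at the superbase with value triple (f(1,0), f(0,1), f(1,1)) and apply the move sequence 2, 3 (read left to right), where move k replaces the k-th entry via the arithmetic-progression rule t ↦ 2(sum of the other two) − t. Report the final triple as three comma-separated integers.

start (-3,3,3) = (f(1,0),f(0,1),f(1,1))
replace slot 2: 2·((-3)+3) − 3 = -3 → (-3,-3,3)
replace slot 3: 2·((-3)+(-3)) − 3 = -15 → (-3,-3,-15)

-3,-3,-15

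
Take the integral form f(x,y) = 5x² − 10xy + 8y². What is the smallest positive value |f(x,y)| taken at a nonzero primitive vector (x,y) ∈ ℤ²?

translate: b→0 (≡-10 mod 10), so (5,-10,8)→(5,0,3)
flip: (5,0,3)→(3,0,5)
reduced (well bottom): (3,0,5) with a≤c, −a<b≤a
well minimum = a = 3

3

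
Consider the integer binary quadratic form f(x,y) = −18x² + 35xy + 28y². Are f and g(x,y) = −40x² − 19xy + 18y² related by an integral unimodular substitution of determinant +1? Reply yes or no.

D₁ = 3241, D₂ = 3241
river cycle of f (length 90): (28, 21, -25), (-25, 29, 24), (24, 19, -30), (-30, 41, 13), (13, 37, -36), (-36, 35, 14), (14, 49, -15), (-15, 41, 26), (26, 11, -30), (-30, 49, 7), … (80 more)
river cycle of g (length 90): (18, 55, -3), (-3, 53, 36), (36, 19, -20), (-20, 21, 35), (35, 49, -6), (-6, 47, 43), (43, 39, -10), (-10, 41, 39), (39, 37, -12), (-12, 35, 42), … (80 more)
cycles differ ⇒ inequivalent

no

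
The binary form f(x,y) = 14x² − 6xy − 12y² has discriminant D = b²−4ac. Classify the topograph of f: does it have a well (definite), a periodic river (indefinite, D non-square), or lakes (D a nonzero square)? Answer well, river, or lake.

D = b²−4ac = (-6)² − 4·14·(-12) = 708
D > 0 non-square ⇒ indefinite ⇒ periodic river

river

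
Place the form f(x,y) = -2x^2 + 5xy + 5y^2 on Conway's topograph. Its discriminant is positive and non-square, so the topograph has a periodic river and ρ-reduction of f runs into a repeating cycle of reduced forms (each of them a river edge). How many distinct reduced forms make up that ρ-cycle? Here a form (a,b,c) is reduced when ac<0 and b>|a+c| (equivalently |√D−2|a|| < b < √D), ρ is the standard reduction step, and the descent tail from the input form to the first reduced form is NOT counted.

D = 65, ⌊√D⌋ = 8
river: ρ → (5,5,-2)
river: ρ → (-2,7,2)
river: ρ → (2,5,-5)
river: ρ → (-5,5,2)
river: ρ → (2,7,-2)
river: ρ → (-2,5,5)
ρ-cycle length = 6 (tail of 0 descent steps not counted)

6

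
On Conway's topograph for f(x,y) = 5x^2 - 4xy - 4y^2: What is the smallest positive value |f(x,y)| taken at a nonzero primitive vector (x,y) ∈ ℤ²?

descent: ρ → (-4,4,5)  [lands on river]
river: ρ → (5,6,-3)
river: ρ → (-3,6,5)
river: ρ → (5,4,-4)
closes: descent 1, river 4
min |a| on river = 3

3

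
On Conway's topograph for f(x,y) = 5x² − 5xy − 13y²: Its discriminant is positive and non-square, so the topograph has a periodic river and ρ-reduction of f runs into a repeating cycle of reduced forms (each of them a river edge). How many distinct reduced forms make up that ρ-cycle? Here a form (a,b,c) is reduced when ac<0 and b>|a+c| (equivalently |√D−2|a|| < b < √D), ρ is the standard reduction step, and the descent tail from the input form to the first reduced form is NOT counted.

D = 285, ⌊√D⌋ = 16
descent: ρ → (-13,5,5)
descent: ρ → (5,15,-3)  [lands on river]
river: ρ → (-3,15,5)
ρ-cycle length = 2 (tail of 2 descent steps not counted)

2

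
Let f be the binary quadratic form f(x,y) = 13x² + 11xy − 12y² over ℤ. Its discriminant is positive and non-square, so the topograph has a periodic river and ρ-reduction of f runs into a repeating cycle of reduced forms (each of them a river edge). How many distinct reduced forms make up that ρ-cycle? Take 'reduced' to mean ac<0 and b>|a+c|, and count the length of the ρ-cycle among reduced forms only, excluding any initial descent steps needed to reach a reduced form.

D = 745, ⌊√D⌋ = 27
river: ρ → (-12,13,12)
river: ρ → (12,11,-13)
river: ρ → (-13,15,10)
river: ρ → (10,25,-3)
river: ρ → (-3,23,18)
river: ρ → (18,13,-8)
river: ρ → (-8,19,12)
river: ρ → (12,5,-15)
river: ρ → (-15,25,2)
river: ρ → (2,27,-2)
river: ρ → (-2,25,15)
river: ρ → (15,5,-12)
river: ρ → (-12,19,8)
river: ρ → (8,13,-18)
river: ρ → (-18,23,3)
river: ρ → (3,25,-10)
river: ρ → (-10,15,13)
river: ρ → (13,11,-12)
ρ-cycle length = 18 (tail of 0 descent steps not counted)

18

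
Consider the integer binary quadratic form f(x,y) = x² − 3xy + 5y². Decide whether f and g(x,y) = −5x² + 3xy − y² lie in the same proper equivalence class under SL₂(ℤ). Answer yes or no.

D₁ = -11, D₂ = -11
f: translate: b→1 (≡-3 mod 2), so (1,-3,5)→(1,1,3)
f: reduced (well bottom): (1,1,3) with a≤c, −a<b≤a
g is negative-definite; reduce −g:
−g: flip: (5,-3,1)→(1,3,5)
−g: translate: b→1 (≡3 mod 2), so (1,3,5)→(1,1,3)
−g: reduced (well bottom): (1,1,3) with a≤c, −a<b≤a
flip sign back: reduced form of g is (-1,-1,-3)
reduced forms (1, 1, 3) vs (-1, -1, -3) ⇒ inequivalent

no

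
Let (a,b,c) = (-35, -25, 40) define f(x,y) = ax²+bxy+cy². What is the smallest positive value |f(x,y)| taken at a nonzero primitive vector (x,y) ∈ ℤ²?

descent: ρ → (40,25,-35)  [lands on river]
river: ρ → (-35,45,30)
river: ρ → (30,75,-5)
river: ρ → (-5,75,30)
river: ρ → (30,45,-35)
river: ρ → (-35,25,40)
river: ρ → (40,55,-20)
river: ρ → (-20,65,25)
river: ρ → (25,35,-50)
river: ρ → (-50,65,10)
river: ρ → (10,75,-15)
river: ρ → (-15,75,10)
river: ρ → (10,65,-50)
river: ρ → (-50,35,25)
river: ρ → (25,65,-20)
river: ρ → (-20,55,40)
closes: descent 1, river 16
min |a| on river = 5

5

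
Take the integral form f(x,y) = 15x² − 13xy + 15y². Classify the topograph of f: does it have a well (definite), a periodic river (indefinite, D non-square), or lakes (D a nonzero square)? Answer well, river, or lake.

D = b²−4ac = (-13)² − 4·15·15 = -731
D < 0 ⇒ definite ⇒ every region one sign ⇒ single well

well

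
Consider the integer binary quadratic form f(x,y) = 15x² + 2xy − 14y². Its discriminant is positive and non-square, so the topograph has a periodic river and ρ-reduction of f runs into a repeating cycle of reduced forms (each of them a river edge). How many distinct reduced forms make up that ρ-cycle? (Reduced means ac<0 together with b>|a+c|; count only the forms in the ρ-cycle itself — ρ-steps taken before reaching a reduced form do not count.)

D = 844, ⌊√D⌋ = 29
river: ρ → (-14,26,3)
river: ρ → (3,28,-5)
river: ρ → (-5,22,18)
river: ρ → (18,14,-9)
river: ρ → (-9,22,10)
river: ρ → (10,18,-13)
river: ρ → (-13,8,15)
river: ρ → (15,22,-6)
river: ρ → (-6,26,7)
river: ρ → (7,16,-21)
river: ρ → (-21,26,2)
river: ρ → (2,26,-21)
river: ρ → (-21,16,7)
river: ρ → (7,26,-6)
river: ρ → (-6,22,15)
river: ρ → (15,8,-13)
river: ρ → (-13,18,10)
river: ρ → (10,22,-9)
river: ρ → (-9,14,18)
river: ρ → (18,22,-5)
river: ρ → (-5,28,3)
river: ρ → (3,26,-14)
river: ρ → (-14,2,15)
river: ρ → (15,28,-1)
river: ρ → (-1,28,15)
river: ρ → (15,2,-14)
ρ-cycle length = 26 (tail of 0 descent steps not counted)

26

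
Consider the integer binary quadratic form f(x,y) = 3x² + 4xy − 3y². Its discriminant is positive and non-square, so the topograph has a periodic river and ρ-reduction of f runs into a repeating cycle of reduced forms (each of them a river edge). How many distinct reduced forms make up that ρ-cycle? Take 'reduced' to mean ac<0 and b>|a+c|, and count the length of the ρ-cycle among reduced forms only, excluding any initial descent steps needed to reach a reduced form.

D = 52, ⌊√D⌋ = 7
river: ρ → (-3,2,4)
river: ρ → (4,6,-1)
river: ρ → (-1,6,4)
river: ρ → (4,2,-3)
river: ρ → (-3,4,3)
river: ρ → (3,2,-4)
river: ρ → (-4,6,1)
river: ρ → (1,6,-4)
river: ρ → (-4,2,3)
river: ρ → (3,4,-3)
ρ-cycle length = 10 (tail of 0 descent steps not counted)

10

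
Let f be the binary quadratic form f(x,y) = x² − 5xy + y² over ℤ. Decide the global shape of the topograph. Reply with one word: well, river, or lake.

D = b²−4ac = (-5)² − 4·1·1 = 21
D > 0 non-square ⇒ indefinite ⇒ periodic river

river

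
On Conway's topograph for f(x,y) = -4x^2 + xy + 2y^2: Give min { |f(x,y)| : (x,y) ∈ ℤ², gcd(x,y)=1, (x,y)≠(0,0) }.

descent: ρ → (2,3,-3)  [lands on river]
river: ρ → (-3,3,2)
river: ρ → (2,5,-1)
river: ρ → (-1,5,2)
closes: descent 1, river 4
min |a| on river = 1

1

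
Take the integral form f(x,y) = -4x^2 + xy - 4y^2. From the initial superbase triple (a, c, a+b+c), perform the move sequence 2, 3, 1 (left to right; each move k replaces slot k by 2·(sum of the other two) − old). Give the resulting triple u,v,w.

start (-4,-4,-7) = (f(1,0),f(0,1),f(1,1))
replace slot 2: 2·((-4)+(-7)) − (-4) = -18 → (-4,-18,-7)
replace slot 3: 2·((-4)+(-18)) − (-7) = -37 → (-4,-18,-37)
replace slot 1: 2·((-18)+(-37)) − (-4) = -106 → (-106,-18,-37)

-106,-18,-37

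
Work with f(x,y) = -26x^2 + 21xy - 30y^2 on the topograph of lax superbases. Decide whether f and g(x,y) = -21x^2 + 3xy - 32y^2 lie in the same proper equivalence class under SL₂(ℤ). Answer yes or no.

D₁ = -2679, D₂ = -2679
f is negative-definite; reduce −f:
−f: reduced (well bottom): (26,-21,30) with a≤c, −a<b≤a
flip sign back: reduced form of f is (-26,21,-30)
g is negative-definite; reduce −g:
−g: reduced (well bottom): (21,-3,32) with a≤c, −a<b≤a
flip sign back: reduced form of g is (-21,3,-32)
reduced forms (-26, 21, -30) vs (-21, 3, -32) ⇒ inequivalent

no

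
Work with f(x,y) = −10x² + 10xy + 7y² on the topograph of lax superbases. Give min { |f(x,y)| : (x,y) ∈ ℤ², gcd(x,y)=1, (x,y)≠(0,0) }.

river: ρ → (7,18,-2)
river: ρ → (-2,18,7)
river: ρ → (7,10,-10)
river: ρ → (-10,10,7)
closes: descent 0, river 4
min |a| on river = 2

2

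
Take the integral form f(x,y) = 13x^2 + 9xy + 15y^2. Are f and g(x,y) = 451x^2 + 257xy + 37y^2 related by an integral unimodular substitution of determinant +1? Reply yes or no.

D₁ = -699, D₂ = -699
f: reduced (well bottom): (13,9,15) with a≤c, −a<b≤a
g: flip: (451,257,37)→(37,-257,451)
g: translate: b→-35 (≡-257 mod 74), so (37,-257,451)→(37,-35,13)
g: flip: (37,-35,13)→(13,35,37)
g: translate: b→9 (≡35 mod 26), so (13,35,37)→(13,9,15)
g: reduced (well bottom): (13,9,15) with a≤c, −a<b≤a
reduced forms (13, 9, 15) vs (13, 9, 15) ⇒ equivalent

yes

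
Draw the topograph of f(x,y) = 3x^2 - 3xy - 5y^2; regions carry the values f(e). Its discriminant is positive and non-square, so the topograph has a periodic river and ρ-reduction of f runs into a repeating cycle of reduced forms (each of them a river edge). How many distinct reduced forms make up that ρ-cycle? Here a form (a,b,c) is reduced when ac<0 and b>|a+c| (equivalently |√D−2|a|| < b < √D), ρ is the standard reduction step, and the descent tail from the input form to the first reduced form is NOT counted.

D = 69, ⌊√D⌋ = 8
descent: ρ → (-5,3,3)  [lands on river]
river: ρ → (3,3,-5)
river: ρ → (-5,7,1)
river: ρ → (1,7,-5)
ρ-cycle length = 4 (tail of 1 descent step not counted)

4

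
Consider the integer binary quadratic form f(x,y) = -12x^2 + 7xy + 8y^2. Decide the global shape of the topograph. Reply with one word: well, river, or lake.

D = b²−4ac = 7² − 4·(-12)·8 = 433
D > 0 non-square ⇒ indefinite ⇒ periodic river

river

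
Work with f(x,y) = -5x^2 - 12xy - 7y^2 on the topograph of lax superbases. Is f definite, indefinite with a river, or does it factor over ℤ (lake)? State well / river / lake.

D = b²−4ac = (-12)² − 4·(-5)·(-7) = 4
D = 2² is a perfect square ⇒ form factors over ℤ ⇒ lakes

lake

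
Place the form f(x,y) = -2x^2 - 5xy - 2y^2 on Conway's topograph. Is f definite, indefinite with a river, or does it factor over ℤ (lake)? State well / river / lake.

D = b²−4ac = (-5)² − 4·(-2)·(-2) = 9
D = 3² is a perfect square ⇒ form factors over ℤ ⇒ lakes

lake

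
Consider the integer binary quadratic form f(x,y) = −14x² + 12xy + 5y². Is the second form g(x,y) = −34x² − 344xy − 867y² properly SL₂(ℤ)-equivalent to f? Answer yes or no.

D₁ = 424, D₂ = 424
river cycle of f (length 14): (5, 18, -5), (-5, 12, 14), (14, 16, -3), (-3, 20, 2), (2, 20, -3), (-3, 16, 14), (14, 12, -5), (-5, 18, 5), (5, 12, -14), (-14, 16, 3), … (4 more)
river cycle of g (length 14): (3, 16, -14), (-14, 12, 5), (5, 18, -5), (-5, 12, 14), (14, 16, -3), (-3, 20, 2), (2, 20, -3), (-3, 16, 14), (14, 12, -5), (-5, 18, 5), … (4 more)
cycles coincide ⇒ equivalent

yes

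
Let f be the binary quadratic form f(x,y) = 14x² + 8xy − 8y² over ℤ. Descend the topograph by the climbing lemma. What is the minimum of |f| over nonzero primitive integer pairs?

river: ρ → (-8,8,14)
river: ρ → (14,20,-2)
river: ρ → (-2,20,14)
river: ρ → (14,8,-8)
closes: descent 0, river 4
min |a| on river = 2

2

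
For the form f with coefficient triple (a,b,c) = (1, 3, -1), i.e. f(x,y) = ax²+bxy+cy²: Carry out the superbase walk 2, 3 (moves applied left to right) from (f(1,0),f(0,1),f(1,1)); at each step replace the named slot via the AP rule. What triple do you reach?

start (1,-1,3) = (f(1,0),f(0,1),f(1,1))
replace slot 2: 2·(1+3) − (-1) = 9 → (1,9,3)
replace slot 3: 2·(1+9) − 3 = 17 → (1,9,17)

1,9,17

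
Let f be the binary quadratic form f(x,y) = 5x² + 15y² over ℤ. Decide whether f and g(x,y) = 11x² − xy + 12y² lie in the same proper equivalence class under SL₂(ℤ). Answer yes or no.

D₁ = -300, D₂ = -527
discriminants differ ⇒ not SL₂(ℤ)-equivalent

no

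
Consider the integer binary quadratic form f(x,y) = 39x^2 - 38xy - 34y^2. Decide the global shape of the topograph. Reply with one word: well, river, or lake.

D = b²−4ac = (-38)² − 4·39·(-34) = 6748
D > 0 non-square ⇒ indefinite ⇒ periodic river

river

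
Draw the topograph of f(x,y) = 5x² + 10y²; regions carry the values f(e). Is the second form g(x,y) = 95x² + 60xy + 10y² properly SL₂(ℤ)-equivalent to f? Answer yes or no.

D₁ = -200, D₂ = -200
f: reduced (well bottom): (5,0,10) with a≤c, −a<b≤a
g: flip: (95,60,10)→(10,-60,95)
g: translate: b→0 (≡-60 mod 20), so (10,-60,95)→(10,0,5)
g: flip: (10,0,5)→(5,0,10)
g: reduced (well bottom): (5,0,10) with a≤c, −a<b≤a
reduced forms (5, 0, 10) vs (5, 0, 10) ⇒ equivalent

yes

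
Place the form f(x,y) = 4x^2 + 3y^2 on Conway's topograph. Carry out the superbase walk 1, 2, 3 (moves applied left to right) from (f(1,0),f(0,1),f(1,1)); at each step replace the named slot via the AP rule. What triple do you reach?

start (4,3,7) = (f(1,0),f(0,1),f(1,1))
replace slot 1: 2·(3+7) − 4 = 16 → (16,3,7)
replace slot 2: 2·(16+7) − 3 = 43 → (16,43,7)
replace slot 3: 2·(16+43) − 7 = 111 → (16,43,111)

16,43,111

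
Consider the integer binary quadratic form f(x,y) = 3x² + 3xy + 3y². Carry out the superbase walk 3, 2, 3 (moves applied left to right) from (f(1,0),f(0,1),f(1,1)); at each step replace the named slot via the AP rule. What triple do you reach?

start (3,3,9) = (f(1,0),f(0,1),f(1,1))
replace slot 3: 2·(3+3) − 9 = 3 → (3,3,3)
replace slot 2: 2·(3+3) − 3 = 9 → (3,9,3)
replace slot 3: 2·(3+9) − 3 = 21 → (3,9,21)

3,9,21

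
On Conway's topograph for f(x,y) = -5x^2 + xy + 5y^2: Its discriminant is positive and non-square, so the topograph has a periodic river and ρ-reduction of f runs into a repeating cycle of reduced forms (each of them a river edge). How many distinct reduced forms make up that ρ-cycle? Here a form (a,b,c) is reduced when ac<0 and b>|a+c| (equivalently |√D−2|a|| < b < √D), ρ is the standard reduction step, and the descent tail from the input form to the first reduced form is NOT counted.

D = 101, ⌊√D⌋ = 10
river: ρ → (5,9,-1)
river: ρ → (-1,9,5)
river: ρ → (5,1,-5)
river: ρ → (-5,9,1)
river: ρ → (1,9,-5)
river: ρ → (-5,1,5)
ρ-cycle length = 6 (tail of 0 descent steps not counted)

6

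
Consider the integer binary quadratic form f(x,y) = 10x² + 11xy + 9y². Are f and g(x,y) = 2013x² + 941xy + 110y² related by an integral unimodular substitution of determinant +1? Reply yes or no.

D₁ = -239, D₂ = -239
f: translate: b→-9 (≡11 mod 20), so (10,11,9)→(10,-9,8)
f: flip: (10,-9,8)→(8,9,10)
f: translate: b→-7 (≡9 mod 16), so (8,9,10)→(8,-7,9)
f: reduced (well bottom): (8,-7,9) with a≤c, −a<b≤a
g: flip: (2013,941,110)→(110,-941,2013)
g: translate: b→-61 (≡-941 mod 220), so (110,-941,2013)→(110,-61,9)
g: flip: (110,-61,9)→(9,61,110)
g: translate: b→7 (≡61 mod 18), so (9,61,110)→(9,7,8)
g: flip: (9,7,8)→(8,-7,9)
g: reduced (well bottom): (8,-7,9) with a≤c, −a<b≤a
reduced forms (8, -7, 9) vs (8, -7, 9) ⇒ equivalent

yes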